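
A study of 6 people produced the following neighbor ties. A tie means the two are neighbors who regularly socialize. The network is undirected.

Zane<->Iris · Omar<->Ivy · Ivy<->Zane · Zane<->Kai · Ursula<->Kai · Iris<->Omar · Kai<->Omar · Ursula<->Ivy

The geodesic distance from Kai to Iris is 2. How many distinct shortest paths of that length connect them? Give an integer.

2

The shortest distance is 2. The length-2 paths are: Kai–Omar–Iris; Kai–Zane–Iris.
That gives 2 distinct shortest paths.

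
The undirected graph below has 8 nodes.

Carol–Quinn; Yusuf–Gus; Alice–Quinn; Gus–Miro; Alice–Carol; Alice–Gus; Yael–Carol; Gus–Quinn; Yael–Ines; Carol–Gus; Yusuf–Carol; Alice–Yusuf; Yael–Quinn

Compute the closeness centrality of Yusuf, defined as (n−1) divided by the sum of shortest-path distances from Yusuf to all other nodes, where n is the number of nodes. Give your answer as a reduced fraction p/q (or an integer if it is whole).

Distances from Yusuf: Alice:1, Carol:1, Gus:1, Ines:3, Miro:2, Quinn:2, Yael:2. Sum = 12.
n = 8, so closeness = 7/12.

7/12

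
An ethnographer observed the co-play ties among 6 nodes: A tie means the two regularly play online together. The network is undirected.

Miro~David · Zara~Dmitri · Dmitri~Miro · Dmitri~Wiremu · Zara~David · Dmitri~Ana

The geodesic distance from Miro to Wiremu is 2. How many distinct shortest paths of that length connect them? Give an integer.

The shortest distance is 2, and the only length-2 path is Miro–Dmitri–Wiremu. So there is exactly 1 shortest path.

1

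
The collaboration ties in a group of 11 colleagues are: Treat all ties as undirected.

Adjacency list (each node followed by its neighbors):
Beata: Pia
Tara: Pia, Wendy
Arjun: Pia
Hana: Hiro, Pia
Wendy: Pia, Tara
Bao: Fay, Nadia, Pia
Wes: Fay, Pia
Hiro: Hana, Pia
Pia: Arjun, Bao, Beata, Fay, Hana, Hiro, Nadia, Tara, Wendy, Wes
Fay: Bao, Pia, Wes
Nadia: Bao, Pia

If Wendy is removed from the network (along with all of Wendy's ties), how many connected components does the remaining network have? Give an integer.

Wendy's neighbors (Pia and Tara) remain reachable from one another through other ties, so the rest of the network stays in one piece.

1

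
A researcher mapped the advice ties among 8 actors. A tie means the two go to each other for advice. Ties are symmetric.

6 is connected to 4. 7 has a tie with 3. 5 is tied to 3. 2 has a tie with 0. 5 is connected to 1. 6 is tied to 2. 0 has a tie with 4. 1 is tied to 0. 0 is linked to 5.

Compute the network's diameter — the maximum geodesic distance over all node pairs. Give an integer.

Eccentricity of each node (its greatest distance to any other): 0:3, 1:3, 2:4, 3:4, 4:4, 5:3, 6:5, 7:5.
The maximum eccentricity is 5, realized for instance by the pair 6–7 via 6 – 2 – 0 – 5 – 3 – 7. So the diameter is 5.

5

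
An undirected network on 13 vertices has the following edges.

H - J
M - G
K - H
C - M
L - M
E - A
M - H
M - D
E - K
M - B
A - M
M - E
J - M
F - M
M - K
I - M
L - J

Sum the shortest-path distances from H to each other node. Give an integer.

Distances from H: A:2, B:2, C:2, D:2, E:2, F:2, G:2, I:2, J:1, K:1, L:2, M:1.
Sum = 2 + 2 + 2 + 2 + 2 + 2 + 2 + 2 + 1 + 1 + 2 + 1 = 21.

21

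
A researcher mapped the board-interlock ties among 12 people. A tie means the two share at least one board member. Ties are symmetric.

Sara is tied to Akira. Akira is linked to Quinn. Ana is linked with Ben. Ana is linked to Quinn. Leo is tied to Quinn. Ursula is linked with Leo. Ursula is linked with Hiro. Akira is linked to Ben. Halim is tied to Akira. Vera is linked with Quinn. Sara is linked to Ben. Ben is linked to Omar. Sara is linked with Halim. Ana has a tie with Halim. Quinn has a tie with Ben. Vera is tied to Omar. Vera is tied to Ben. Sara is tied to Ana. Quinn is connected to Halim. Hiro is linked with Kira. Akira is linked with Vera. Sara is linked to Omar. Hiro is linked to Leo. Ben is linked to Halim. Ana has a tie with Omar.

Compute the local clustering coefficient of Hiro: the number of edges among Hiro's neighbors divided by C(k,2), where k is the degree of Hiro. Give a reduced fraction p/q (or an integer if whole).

1/3

Hiro's neighbors: Kira, Leo, and Ursula (k = 3).
Possible neighbor pairs: C(3,2) = 3. Edges among them: Leo–Ursula → e = 1.
Clustering(Hiro) = 1/3.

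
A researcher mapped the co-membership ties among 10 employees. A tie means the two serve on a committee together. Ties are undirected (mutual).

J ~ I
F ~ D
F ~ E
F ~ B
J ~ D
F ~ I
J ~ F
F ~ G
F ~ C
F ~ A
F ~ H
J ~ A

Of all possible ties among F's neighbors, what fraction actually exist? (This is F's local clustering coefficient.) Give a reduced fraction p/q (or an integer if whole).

1/12

F's neighbors: A, B, C, D, E, G, H, I, and J (k = 9).
Possible neighbor pairs: C(9,2) = 36. Edges among them: A–J, D–J, I–J → e = 3.
Clustering(F) = 3/36 = 1/12.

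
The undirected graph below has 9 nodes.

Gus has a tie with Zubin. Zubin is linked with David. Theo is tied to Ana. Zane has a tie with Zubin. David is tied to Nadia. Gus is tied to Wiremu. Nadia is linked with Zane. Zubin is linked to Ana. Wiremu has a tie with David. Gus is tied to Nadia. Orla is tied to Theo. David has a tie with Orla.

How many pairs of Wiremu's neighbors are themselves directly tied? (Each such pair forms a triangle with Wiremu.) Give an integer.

Wiremu's neighbors are David and Gus, but none of them are tied to each other, so no triangle contains Wiremu.

0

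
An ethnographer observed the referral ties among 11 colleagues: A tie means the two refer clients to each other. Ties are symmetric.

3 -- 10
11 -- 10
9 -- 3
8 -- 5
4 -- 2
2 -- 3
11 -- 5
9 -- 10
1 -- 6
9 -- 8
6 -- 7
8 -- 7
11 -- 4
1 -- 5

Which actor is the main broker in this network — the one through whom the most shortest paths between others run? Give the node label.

5

Unnormalized betweenness of each node: 1:4, 2:3/2, 3:5, 4:7/2, 5:14, 6:1, 7:4, 8:13, 9:9, 10:7/2, 11:25/2.
5 has the largest value, 14, making it the main broker — the node through which the most shortest paths run.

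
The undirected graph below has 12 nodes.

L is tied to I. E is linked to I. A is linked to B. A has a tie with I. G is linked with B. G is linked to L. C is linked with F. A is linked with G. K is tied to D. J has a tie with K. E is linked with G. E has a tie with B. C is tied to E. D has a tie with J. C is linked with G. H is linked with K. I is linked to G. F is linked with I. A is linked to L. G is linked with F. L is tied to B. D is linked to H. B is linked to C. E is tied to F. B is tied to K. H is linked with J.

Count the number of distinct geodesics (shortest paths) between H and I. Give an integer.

The shortest distance is 4. The length-4 paths are: H–K–B–E–I; H–K–B–G–I; H–K–B–A–I; H–K–B–L–I.
That gives 4 distinct shortest paths.

4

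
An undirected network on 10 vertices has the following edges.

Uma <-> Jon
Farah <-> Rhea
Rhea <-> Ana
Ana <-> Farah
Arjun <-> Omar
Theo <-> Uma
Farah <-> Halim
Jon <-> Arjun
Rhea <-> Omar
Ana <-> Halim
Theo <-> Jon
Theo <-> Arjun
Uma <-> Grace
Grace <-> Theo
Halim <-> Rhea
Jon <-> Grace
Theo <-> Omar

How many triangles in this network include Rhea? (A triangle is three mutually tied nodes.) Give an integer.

Rhea's neighbors: Ana, Farah, Halim, and Omar.
Neighbor pairs that are themselves tied: Rhea–Ana–Farah; Rhea–Ana–Halim; Rhea–Farah–Halim. Each forms one triangle with Rhea, for 3 in total.

3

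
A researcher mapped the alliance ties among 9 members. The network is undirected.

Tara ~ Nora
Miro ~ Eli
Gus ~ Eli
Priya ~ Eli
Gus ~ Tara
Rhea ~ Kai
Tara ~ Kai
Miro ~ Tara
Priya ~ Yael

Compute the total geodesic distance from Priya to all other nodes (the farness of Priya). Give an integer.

Distances from Priya: Eli:1, Gus:2, Kai:4, Miro:2, Nora:4, Rhea:5, Tara:3, Yael:1.
Sum = 1 + 2 + 4 + 2 + 4 + 5 + 3 + 1 = 22.

22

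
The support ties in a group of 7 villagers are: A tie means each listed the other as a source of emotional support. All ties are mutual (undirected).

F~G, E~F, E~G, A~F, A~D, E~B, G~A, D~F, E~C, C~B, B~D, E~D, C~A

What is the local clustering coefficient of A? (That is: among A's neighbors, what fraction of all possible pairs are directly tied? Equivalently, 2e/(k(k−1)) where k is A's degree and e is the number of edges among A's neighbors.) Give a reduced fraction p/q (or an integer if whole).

A's neighbors: C, D, F, and G (k = 4).
Possible neighbor pairs: C(4,2) = 6. Edges among them: D–F, F–G → e = 2.
Clustering(A) = 2/6 = 1/3.

1/3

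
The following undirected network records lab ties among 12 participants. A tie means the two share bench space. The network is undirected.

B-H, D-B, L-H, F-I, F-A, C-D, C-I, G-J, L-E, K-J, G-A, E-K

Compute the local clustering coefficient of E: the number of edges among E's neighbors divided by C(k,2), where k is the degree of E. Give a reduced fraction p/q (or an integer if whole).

E's neighbors: K and L (k = 2).
Possible neighbor pairs: C(2,2) = 1. Edges among them: none → e = 0.
Clustering(E) = 0/1.

0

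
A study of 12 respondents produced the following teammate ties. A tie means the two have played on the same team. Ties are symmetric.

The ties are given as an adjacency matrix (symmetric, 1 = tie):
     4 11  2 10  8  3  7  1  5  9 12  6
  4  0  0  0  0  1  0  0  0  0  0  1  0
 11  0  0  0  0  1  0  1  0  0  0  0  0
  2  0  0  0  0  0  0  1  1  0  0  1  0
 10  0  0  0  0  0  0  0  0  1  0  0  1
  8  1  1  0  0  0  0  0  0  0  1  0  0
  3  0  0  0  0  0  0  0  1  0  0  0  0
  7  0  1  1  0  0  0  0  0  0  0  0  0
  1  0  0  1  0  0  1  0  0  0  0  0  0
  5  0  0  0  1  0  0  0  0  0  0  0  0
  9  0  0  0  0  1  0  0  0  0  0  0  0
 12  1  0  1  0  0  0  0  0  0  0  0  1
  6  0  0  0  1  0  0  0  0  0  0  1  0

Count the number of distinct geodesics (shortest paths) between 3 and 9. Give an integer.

2

The shortest distance is 6. The length-6 paths are: 3–1–2–12–4–8–9; 3–1–2–7–11–8–9.
That gives 2 distinct shortest paths.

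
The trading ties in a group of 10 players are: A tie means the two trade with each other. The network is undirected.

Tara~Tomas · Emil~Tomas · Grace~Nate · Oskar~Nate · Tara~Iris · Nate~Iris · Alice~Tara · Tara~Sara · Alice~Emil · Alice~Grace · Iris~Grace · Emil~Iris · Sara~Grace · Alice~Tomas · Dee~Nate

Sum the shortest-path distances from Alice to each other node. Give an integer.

Distances from Alice: Dee:3, Emil:1, Grace:1, Iris:2, Nate:2, Oskar:3, Sara:2, Tara:1, Tomas:1.
Sum = 3 + 1 + 1 + 2 + 2 + 3 + 2 + 1 + 1 = 16.

16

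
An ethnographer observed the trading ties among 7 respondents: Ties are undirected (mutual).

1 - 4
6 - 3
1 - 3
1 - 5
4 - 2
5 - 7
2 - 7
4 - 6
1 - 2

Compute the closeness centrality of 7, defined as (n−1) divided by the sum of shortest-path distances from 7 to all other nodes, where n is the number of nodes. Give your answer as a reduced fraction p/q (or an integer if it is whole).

Distances from 7: 1:2, 2:1, 3:3, 4:2, 5:1, 6:3. Sum = 12.
n = 7, so closeness = 6/12 = 1/2.

1/2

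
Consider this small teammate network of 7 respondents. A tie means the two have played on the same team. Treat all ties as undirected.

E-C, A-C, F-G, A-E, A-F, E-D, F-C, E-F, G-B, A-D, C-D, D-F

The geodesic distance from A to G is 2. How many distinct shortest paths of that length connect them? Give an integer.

1

The shortest distance is 2, and the only length-2 path is A–F–G. So there is exactly 1 shortest path.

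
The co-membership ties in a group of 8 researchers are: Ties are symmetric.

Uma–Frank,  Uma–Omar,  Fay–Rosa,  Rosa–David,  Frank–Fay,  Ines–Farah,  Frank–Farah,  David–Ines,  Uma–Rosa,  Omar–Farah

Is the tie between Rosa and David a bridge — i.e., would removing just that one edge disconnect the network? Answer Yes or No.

No

Even without that edge, Rosa still reaches David via Rosa – Uma – Omar – Farah – Ines – David, so the network stays connected. Not a bridge.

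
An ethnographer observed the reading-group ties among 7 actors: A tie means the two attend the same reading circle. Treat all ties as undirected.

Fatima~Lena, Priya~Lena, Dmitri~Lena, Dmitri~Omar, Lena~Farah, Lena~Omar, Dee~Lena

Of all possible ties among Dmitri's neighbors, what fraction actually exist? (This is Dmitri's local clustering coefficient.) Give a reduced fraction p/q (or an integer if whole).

Dmitri's neighbors: Lena and Omar (k = 2).
Possible neighbor pairs: C(2,2) = 1. Edges among them: Lena–Omar → e = 1.
Clustering(Dmitri) = 1/1.

1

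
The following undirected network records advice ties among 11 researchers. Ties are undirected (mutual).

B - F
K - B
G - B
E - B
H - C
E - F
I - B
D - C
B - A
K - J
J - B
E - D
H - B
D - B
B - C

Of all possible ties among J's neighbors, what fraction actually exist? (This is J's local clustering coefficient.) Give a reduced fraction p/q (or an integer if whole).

J's neighbors: B and K (k = 2).
Possible neighbor pairs: C(2,2) = 1. Edges among them: B–K → e = 1.
Clustering(J) = 1/1.

1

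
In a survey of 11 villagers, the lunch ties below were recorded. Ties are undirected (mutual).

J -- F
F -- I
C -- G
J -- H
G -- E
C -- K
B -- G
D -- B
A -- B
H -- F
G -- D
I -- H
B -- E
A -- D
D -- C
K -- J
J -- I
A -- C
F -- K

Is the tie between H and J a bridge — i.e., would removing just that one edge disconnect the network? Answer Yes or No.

No

Even without that edge, H still reaches J via H – F – J, so the network stays connected. Not a bridge.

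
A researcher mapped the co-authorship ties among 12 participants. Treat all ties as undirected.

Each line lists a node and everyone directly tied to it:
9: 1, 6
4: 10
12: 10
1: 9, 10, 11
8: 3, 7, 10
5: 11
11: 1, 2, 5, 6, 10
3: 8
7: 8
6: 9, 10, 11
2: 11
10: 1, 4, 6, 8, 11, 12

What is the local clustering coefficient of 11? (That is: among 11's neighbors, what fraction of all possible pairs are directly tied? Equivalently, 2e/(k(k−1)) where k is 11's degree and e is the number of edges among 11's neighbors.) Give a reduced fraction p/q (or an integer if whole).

11's neighbors: 1, 2, 5, 6, and 10 (k = 5).
Possible neighbor pairs: C(5,2) = 10. Edges among them: 1–10, 6–10 → e = 2.
Clustering(11) = 2/10 = 1/5.

1/5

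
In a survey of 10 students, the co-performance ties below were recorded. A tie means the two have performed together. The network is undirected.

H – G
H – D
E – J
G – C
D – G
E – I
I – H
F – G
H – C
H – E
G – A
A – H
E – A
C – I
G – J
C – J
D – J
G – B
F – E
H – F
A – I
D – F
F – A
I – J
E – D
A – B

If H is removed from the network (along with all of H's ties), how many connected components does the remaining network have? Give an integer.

1

H's neighbors (A, C, D, E, F, G, and I) remain reachable from one another through other ties, so the rest of the network stays in one piece.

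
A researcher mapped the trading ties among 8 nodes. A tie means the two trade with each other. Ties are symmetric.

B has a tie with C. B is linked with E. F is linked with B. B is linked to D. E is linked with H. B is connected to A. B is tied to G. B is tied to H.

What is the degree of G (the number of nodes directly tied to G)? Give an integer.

G is directly tied to B. That is 1 neighbor, so the degree of G is 1.

1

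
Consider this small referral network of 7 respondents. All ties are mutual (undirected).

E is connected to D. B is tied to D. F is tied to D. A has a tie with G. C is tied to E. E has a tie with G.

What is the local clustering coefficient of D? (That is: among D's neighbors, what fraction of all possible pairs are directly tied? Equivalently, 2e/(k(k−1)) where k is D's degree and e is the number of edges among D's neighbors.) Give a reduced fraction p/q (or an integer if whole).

0

D's neighbors: B, E, and F (k = 3).
Possible neighbor pairs: C(3,2) = 3. Edges among them: none → e = 0.
Clustering(D) = 0/3 = 0.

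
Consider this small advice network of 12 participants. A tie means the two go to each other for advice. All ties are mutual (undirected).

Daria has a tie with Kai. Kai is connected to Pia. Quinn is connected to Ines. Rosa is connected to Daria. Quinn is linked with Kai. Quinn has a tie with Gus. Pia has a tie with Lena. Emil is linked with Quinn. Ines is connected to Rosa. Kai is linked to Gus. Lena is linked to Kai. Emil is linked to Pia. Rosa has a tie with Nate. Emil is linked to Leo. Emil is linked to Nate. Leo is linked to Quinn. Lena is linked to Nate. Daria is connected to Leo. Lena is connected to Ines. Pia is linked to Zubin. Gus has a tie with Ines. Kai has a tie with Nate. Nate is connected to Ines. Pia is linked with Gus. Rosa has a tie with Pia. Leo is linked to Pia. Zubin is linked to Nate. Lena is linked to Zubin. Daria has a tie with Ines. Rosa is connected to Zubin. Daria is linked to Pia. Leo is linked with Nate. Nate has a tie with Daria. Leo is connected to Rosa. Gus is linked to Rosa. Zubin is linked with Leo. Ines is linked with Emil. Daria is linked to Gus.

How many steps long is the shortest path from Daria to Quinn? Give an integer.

One shortest route is Daria – Ines – Quinn, which uses 2 edges, and Daria and Quinn are not directly tied, so nothing shorter exists. So d(Daria,Quinn) = 2.

2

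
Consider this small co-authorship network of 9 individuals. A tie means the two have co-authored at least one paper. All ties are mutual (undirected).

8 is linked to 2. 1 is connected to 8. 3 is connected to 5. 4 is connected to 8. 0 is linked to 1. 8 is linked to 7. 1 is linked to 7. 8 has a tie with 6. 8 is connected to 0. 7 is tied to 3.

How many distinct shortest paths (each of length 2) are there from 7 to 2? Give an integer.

The shortest distance is 2, and the only length-2 path is 7–8–2. So there is exactly 1 shortest path.

1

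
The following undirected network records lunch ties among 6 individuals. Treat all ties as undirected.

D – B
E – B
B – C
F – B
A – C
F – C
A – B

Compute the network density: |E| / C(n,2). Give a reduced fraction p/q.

There are 7 edges and 6 nodes, so the maximum possible is C(6,2) = 15.
Density = 7/15.

7/15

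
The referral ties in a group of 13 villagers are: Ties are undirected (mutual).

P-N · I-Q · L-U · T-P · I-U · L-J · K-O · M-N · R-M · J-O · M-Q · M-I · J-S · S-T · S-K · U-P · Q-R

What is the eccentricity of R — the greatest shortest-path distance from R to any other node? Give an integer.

Distances from R: I:2, J:5, K:6, L:4, M:1, N:2, O:6, P:3, Q:1, S:5, T:4, U:3.
The largest is 6 (to O and K), so the eccentricity of R is 6.

6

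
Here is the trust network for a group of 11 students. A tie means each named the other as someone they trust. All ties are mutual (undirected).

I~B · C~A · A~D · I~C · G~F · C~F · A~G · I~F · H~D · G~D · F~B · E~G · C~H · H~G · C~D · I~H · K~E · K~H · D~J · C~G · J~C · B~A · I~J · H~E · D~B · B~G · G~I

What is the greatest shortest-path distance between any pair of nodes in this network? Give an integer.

Eccentricity of each node (its greatest distance to any other): A:3, B:3, C:2, D:2, E:3, F:3, G:2, H:2, I:2, J:3, K:3.
The maximum eccentricity is 3, realized for instance by the pair J–E via J – C – G – E. So the diameter is 3.

3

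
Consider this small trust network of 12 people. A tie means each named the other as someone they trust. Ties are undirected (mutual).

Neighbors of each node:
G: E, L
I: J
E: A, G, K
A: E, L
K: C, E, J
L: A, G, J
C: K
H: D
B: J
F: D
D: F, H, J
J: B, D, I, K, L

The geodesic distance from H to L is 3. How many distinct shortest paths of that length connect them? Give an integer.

The shortest distance is 3, and the only length-3 path is H–D–J–L. So there is exactly 1 shortest path.

1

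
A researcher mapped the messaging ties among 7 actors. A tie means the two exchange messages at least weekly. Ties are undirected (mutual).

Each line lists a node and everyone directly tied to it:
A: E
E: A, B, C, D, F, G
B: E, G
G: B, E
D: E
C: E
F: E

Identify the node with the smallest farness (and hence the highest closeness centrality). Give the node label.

Farness (sum of distances to all others) for each node — A:11, B:10, C:11, D:11, E:6, F:11, G:10.
The smallest farness is 6, for E, so E has the highest closeness.

E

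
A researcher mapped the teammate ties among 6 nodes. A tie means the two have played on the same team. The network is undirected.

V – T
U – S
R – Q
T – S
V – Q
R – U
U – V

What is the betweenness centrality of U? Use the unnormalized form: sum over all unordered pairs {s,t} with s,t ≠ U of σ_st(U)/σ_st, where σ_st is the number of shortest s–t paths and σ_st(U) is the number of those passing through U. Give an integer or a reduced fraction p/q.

Pairs whose geodesics pass through U — S–R: 1; S–Q: 2/3; S–V: 1/2; R–V: 1/2; R–T: 2/3.
All other pairs contribute 0.
Summing the contributions gives betweenness(U) = 10/3.

10/3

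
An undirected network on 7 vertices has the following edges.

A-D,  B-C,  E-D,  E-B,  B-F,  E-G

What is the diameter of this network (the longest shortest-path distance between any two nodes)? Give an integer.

4

Eccentricity of each node (its greatest distance to any other): A:4, B:3, C:4, D:3, E:2, F:4, G:3.
The maximum eccentricity is 4, realized for instance by the pair A–C via A – D – E – B – C. So the diameter is 4.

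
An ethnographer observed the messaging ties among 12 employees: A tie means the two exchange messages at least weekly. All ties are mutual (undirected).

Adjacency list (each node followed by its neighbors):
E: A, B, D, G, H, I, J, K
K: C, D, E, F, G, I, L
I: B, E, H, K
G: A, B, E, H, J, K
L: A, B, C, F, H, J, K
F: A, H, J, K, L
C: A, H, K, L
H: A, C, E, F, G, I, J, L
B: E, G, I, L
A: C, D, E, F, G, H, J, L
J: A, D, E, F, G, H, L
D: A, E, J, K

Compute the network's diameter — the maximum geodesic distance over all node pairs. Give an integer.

2

Eccentricity of each node (its greatest distance to any other): A:2, B:2, C:2, D:2, E:2, F:2, G:2, H:2, I:2, J:2, K:2, L:2.
The maximum eccentricity is 2, realized for instance by the pair K–B via K – E – B. So the diameter is 2.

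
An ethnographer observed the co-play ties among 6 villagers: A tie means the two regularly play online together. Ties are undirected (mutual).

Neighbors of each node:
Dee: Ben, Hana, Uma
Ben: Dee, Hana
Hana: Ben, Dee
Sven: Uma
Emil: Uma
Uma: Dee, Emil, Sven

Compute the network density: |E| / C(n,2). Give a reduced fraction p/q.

2/5

There are 6 edges and 6 nodes, so the maximum possible is C(6,2) = 15.
Density = 6/15 = 2/5.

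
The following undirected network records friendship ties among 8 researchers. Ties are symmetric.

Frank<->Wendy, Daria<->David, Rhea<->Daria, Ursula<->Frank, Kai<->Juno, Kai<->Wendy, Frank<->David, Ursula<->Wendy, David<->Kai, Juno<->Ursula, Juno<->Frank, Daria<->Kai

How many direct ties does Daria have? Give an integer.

Daria is directly tied to David, Kai, and Rhea. That is 3 neighbors, so the degree of Daria is 3.

3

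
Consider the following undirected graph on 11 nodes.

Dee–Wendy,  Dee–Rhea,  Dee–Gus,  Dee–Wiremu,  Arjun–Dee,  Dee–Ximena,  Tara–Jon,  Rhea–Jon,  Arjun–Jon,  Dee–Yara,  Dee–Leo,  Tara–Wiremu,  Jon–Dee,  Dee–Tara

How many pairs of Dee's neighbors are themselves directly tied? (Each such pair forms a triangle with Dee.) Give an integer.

Dee's neighbors: Arjun, Gus, Jon, Leo, Rhea, Tara, Wendy, Wiremu, Ximena, and Yara.
Neighbor pairs that are themselves tied: Dee–Arjun–Jon; Dee–Jon–Rhea; Dee–Jon–Tara; Dee–Tara–Wiremu. Each forms one triangle with Dee, for 4 in total.

4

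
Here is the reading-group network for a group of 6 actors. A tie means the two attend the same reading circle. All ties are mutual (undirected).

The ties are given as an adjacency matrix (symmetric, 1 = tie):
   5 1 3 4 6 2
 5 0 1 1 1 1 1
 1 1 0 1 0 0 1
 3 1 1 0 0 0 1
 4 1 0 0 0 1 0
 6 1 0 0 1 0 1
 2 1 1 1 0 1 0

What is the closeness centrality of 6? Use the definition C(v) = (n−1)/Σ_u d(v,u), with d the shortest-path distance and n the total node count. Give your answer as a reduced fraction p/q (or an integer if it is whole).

Distances from 6: 1:2, 2:1, 3:2, 4:1, 5:1. Sum = 7.
n = 6, so closeness = 5/7.

5/7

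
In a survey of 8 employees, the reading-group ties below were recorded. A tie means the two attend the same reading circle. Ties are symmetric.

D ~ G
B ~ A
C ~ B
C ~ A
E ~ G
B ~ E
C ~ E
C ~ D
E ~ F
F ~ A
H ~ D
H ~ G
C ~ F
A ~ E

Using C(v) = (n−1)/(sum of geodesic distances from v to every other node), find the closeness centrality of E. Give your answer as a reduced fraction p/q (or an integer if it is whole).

Distances from E: A:1, B:1, C:1, D:2, F:1, G:1, H:2. Sum = 9.
n = 8, so closeness = 7/9.

7/9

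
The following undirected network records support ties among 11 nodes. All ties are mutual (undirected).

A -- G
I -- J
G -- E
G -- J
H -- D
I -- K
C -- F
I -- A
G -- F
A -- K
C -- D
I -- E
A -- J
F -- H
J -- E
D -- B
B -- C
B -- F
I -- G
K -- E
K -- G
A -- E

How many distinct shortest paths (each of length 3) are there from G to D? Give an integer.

The shortest distance is 3. The length-3 paths are: G–F–B–D; G–F–H–D; G–F–C–D.
That gives 3 distinct shortest paths.

3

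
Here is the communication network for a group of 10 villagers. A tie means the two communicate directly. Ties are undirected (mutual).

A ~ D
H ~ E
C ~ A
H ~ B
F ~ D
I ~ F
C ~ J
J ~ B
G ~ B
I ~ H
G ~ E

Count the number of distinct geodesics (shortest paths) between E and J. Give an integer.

The shortest distance is 3. The length-3 paths are: E–G–B–J; E–H–B–J.
That gives 2 distinct shortest paths.

2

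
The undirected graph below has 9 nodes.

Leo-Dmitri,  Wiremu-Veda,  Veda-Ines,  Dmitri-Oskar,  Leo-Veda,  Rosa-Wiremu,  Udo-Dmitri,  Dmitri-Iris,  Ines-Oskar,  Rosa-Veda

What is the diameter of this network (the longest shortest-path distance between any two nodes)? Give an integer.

Eccentricity of each node (its greatest distance to any other): Dmitri:3, Ines:3, Iris:4, Leo:2, Oskar:3, Rosa:4, Udo:4, Veda:3, Wiremu:4.
The maximum eccentricity is 4, realized for instance by the pair Iris–Wiremu via Iris – Dmitri – Leo – Veda – Wiremu. So the diameter is 4.

4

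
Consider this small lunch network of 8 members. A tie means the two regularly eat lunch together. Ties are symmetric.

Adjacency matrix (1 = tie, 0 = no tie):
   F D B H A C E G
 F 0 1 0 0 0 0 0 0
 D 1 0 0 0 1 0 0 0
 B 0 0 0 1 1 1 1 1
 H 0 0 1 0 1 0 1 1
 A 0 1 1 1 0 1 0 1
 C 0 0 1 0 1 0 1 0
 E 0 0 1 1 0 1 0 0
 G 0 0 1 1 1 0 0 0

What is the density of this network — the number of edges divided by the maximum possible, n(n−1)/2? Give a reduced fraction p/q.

13/28

There are 13 edges and 8 nodes, so the maximum possible is C(8,2) = 28.
Density = 13/28.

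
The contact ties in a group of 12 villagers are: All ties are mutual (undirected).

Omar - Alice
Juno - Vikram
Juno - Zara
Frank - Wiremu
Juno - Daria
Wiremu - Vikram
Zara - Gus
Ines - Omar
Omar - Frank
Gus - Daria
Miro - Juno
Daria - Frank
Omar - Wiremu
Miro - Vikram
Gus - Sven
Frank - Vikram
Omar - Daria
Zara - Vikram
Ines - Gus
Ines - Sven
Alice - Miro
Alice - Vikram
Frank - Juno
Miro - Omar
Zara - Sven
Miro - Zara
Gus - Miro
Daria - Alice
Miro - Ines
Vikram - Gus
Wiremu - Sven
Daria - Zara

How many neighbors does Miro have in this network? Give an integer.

7

Miro is directly tied to Alice, Gus, Ines, Juno, Omar, Vikram, and Zara. That is 7 neighbors, so the degree of Miro is 7.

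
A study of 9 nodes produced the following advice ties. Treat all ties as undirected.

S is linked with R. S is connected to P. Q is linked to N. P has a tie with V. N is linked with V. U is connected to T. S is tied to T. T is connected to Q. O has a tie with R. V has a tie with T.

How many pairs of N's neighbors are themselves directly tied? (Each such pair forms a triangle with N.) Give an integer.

N's neighbors are Q and V, but none of them are tied to each other, so no triangle contains N.

0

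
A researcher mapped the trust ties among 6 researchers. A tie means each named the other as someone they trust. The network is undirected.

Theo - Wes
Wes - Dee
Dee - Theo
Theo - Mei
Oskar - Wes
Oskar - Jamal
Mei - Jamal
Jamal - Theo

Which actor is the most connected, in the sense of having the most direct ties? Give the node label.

Theo

Degrees — Dee:2, Jamal:3, Mei:2, Oskar:2, Theo:4, Wes:3.
The maximum is 4, attained only by Theo.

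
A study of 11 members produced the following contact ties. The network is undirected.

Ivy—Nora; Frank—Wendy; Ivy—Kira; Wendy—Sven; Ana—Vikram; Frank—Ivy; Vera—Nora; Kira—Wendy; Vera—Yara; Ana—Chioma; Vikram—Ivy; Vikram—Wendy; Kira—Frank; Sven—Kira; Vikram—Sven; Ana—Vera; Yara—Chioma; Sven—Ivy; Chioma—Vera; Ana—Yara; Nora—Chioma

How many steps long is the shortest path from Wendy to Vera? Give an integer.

3

One shortest route is Wendy – Vikram – Ana – Vera, which uses 3 edges, and at distance 2 from Wendy we only reach {Ana, Ivy}, which does not include Vera. So d(Wendy,Vera) = 3.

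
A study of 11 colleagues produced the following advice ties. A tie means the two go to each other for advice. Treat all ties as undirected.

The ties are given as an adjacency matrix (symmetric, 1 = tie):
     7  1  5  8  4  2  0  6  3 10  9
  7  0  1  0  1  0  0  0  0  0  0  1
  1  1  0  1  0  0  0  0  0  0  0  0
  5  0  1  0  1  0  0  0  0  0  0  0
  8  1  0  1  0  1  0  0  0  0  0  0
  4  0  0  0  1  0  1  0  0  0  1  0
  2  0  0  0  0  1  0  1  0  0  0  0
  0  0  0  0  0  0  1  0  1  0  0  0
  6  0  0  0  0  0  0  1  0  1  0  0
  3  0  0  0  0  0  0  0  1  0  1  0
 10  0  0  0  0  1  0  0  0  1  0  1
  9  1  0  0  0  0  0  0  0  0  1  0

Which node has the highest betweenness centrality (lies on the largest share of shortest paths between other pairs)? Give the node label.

4

Unnormalized betweenness of each node: 0:3, 1:1, 2:15/2, 3:13/2, 4:35/2, 5:2, 6:5/2, 7:8, 8:13, 9:6, 10:14.
4 has the largest value, 35/2, making it the main broker — the node through which the most shortest paths run.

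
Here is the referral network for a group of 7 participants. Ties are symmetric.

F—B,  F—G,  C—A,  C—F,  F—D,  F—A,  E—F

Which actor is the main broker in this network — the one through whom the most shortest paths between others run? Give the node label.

Unnormalized betweenness of each node: A:0, B:0, C:0, D:0, E:0, F:14, G:0.
F has the largest value, 14, making it the main broker — the node through which the most shortest paths run.

F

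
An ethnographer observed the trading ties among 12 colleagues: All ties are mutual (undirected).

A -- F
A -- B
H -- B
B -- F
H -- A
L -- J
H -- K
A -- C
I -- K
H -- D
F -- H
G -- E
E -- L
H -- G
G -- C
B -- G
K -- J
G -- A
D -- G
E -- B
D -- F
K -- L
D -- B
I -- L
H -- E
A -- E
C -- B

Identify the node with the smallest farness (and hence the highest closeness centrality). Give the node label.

Farness (sum of distances to all others) for each node — A:18, B:17, C:25, D:21, E:17, F:21, G:18, H:15, I:27, J:27, K:19, L:21.
The smallest farness is 15, for H, so H has the highest closeness.

H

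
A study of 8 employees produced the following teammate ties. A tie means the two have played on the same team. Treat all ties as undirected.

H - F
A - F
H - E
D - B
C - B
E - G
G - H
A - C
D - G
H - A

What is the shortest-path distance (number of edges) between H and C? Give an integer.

2

One shortest route is H – A – C, which uses 2 edges, and H and C are not directly tied, so nothing shorter exists. So d(H,C) = 2.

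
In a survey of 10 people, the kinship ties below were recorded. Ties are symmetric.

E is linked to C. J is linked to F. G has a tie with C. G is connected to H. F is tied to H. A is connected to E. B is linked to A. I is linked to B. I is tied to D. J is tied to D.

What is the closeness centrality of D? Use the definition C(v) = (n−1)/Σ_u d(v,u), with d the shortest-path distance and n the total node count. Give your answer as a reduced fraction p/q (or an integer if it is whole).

9/25

Distances from D: A:3, B:2, C:5, E:4, F:2, G:4, H:3, I:1, J:1. Sum = 25.
n = 10, so closeness = 9/25.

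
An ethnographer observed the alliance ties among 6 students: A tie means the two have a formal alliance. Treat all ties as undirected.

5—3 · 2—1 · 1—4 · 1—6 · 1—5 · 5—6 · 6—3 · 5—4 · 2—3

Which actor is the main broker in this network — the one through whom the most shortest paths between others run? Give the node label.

Unnormalized betweenness of each node: 1:5/2, 2:1/3, 3:1, 4:0, 5:11/6, 6:1/3.
1 has the largest value, 5/2, making it the main broker — the node through which the most shortest paths run.

1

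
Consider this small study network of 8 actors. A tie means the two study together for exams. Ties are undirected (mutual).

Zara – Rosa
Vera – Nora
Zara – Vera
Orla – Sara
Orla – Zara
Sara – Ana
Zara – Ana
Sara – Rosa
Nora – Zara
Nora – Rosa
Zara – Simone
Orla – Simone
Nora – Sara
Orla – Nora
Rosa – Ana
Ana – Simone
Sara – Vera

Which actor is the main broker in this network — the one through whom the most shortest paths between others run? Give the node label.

Unnormalized betweenness of each node: Ana:6/5, Nora:6/5, Orla:6/5, Rosa:8/15, Sara:13/6, Simone:1/3, Vera:1/5, Zara:25/6.
Zara has the largest value, 25/6, making it the main broker — the node through which the most shortest paths run.

Zara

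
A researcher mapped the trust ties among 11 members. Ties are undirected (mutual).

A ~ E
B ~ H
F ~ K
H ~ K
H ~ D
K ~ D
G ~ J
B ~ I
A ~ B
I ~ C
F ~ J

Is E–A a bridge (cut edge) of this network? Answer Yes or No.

Without the E–A edge there is no alternate route between E and A, so the network disconnects. It is a bridge.

Yes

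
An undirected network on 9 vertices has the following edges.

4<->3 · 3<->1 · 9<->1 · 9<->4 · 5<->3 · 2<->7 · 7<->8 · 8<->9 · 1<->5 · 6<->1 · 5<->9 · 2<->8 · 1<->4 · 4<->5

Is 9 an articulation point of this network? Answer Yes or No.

Yes

Removing 9 leaves {2, 7, and 8} with no path to {1, 3, 4, 5, and 6}, so the network splits into 2 components. 9 is a cut vertex.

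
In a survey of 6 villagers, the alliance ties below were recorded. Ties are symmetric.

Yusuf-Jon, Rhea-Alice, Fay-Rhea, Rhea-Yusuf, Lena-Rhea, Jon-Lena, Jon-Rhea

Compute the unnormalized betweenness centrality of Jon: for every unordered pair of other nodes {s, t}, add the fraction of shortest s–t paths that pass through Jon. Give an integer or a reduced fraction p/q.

1/2

Pairs whose geodesics pass through Jon — Yusuf–Lena: 1/2.
All other pairs contribute 0.
Summing the contributions gives betweenness(Jon) = 1/2.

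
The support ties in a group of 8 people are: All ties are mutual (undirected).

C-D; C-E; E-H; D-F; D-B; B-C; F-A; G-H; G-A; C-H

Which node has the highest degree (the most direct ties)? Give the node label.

C

Degrees — A:2, B:2, C:4, D:3, E:2, F:2, G:2, H:3.
The maximum is 4, attained only by C.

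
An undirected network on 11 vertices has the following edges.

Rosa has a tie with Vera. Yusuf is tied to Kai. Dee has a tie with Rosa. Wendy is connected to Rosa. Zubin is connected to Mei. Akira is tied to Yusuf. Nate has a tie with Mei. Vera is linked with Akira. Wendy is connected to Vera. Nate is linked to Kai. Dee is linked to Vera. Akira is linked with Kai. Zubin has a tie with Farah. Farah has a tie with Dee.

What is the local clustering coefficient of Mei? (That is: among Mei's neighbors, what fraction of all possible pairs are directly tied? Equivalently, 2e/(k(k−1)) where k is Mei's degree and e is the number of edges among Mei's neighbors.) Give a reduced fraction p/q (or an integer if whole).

Mei's neighbors: Nate and Zubin (k = 2).
Possible neighbor pairs: C(2,2) = 1. Edges among them: none → e = 0.
Clustering(Mei) = 0/1.

0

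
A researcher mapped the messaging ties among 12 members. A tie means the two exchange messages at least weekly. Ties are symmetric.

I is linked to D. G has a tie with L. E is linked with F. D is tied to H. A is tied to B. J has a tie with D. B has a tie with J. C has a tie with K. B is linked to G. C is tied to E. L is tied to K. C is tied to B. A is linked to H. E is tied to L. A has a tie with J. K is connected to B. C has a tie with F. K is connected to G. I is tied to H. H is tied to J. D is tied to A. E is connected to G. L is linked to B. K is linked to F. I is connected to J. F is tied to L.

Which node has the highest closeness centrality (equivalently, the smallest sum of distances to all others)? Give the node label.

Farness (sum of distances to all others) for each node — A:20, B:16, C:21, D:26, E:26, F:26, G:21, H:26, I:27, J:19, K:20, L:20.
The smallest farness is 16, for B, so B has the highest closeness.

B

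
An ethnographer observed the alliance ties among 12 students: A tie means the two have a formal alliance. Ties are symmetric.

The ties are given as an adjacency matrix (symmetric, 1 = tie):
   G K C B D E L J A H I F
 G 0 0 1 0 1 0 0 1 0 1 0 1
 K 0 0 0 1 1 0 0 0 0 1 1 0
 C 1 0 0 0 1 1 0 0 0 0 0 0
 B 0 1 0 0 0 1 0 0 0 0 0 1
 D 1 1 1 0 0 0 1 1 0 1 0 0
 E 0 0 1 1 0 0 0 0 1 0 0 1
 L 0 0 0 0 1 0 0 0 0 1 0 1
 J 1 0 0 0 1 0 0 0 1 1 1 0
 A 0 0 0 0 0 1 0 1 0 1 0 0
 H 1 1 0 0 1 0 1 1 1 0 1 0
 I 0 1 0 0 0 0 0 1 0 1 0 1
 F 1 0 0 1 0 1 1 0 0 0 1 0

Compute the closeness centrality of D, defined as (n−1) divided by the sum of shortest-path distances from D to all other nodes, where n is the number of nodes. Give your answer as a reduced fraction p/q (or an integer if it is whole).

Distances from D: A:2, B:2, C:1, E:2, F:2, G:1, H:1, I:2, J:1, K:1, L:1. Sum = 16.
n = 12, so closeness = 11/16.

11/16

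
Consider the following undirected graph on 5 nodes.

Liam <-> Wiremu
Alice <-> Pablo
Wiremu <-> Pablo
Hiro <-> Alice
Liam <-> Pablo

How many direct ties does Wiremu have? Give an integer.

2

Wiremu is directly tied to Liam and Pablo. That is 2 neighbors, so the degree of Wiremu is 2.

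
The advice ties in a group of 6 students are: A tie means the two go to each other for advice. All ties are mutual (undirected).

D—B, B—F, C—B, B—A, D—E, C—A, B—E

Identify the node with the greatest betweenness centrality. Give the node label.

B

Unnormalized betweenness of each node: A:0, B:8, C:0, D:0, E:0, F:0.
B has the largest value, 8, making it the main broker — the node through which the most shortest paths run.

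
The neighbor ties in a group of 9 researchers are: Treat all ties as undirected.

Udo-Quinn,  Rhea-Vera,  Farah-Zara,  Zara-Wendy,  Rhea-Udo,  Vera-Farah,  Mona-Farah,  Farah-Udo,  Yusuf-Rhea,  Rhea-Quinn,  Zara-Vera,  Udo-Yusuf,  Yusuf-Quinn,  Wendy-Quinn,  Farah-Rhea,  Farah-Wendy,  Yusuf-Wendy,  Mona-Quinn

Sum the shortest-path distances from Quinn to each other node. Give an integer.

Distances from Quinn: Farah:2, Mona:1, Rhea:1, Udo:1, Vera:2, Wendy:1, Yusuf:1, Zara:2.
Sum = 2 + 1 + 1 + 1 + 2 + 1 + 1 + 2 = 11.

11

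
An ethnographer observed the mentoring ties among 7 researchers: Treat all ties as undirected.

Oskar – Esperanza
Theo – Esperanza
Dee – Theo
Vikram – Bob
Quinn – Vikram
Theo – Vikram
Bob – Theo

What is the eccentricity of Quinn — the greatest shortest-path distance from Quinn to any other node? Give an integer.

Distances from Quinn: Bob:2, Dee:3, Esperanza:3, Oskar:4, Theo:2, Vikram:1.
The largest is 4 (to Oskar), so the eccentricity of Quinn is 4.

4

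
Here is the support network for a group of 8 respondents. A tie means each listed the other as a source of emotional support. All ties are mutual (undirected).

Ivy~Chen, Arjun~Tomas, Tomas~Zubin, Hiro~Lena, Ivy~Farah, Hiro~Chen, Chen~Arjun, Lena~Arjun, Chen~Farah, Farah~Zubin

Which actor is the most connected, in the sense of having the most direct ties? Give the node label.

Degrees — Arjun:3, Chen:4, Farah:3, Hiro:2, Ivy:2, Lena:2, Tomas:2, Zubin:2.
The maximum is 4, attained only by Chen.

Chen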